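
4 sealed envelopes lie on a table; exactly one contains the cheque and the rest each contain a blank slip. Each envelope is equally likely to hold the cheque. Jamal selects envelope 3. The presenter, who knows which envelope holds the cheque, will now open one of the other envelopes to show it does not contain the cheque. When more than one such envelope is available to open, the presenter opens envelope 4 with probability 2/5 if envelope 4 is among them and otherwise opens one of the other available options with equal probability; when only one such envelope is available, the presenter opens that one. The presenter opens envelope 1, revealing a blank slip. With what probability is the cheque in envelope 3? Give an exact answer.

Condition on the true location of the cheque.
If it is in envelope 1 (prior 1/4): the presenter opened envelope 1, so this case is ruled out; weight (1/4)·0 = 0.
If it is in envelope 2 (prior 1/4): envelope 4 is available but not opened, probability 3/5; weight (1/4)·(3/5) = 3/20.
If it is in envelope 3 (prior 1/4): envelope 4 is available but not opened; envelope 1 gets probability (1 − 2/5)/2 = 3/10; weight (1/4)·(3/10) = 3/40.
If it is in envelope 4 (prior 1/4): envelope 4 holds the prize so is unavailable; the presenter chooses uniformly among the 2 others, probability 1/2; weight (1/4)·(1/2) = 1/8.
The weights sum to 7/20.
So P(the cheque in envelope 3 | the presenter opened envelope 1) = (3/40) / (7/20) = 3/14.

3/14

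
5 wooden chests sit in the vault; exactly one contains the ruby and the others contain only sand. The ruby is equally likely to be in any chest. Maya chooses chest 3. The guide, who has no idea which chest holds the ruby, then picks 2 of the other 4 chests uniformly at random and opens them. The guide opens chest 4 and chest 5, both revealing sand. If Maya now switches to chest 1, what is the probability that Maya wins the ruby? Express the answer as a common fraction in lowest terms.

1/3

Because the guide chose which chests to open without knowing where the ruby is, the choice is independent of the prize location. Learning that none of the 2 opened chests holds the ruby simply rules out those 2 locations and leaves the remaining 3 chests still equally likely by symmetry.
So P(the ruby in chest 1) = 1/3.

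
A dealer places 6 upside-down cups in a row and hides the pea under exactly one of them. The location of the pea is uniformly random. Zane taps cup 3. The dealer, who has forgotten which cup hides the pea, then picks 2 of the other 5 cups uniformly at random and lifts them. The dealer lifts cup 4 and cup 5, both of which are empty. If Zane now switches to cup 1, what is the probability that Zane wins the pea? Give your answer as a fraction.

Because the dealer chose which cups to lift without knowing where the pea is, the choice is independent of the prize location. Learning that none of the 2 opened cups holds the pea simply rules out those 2 locations and leaves the remaining 4 cups still equally likely by symmetry.
So P(the pea under cup 1) = 1/4.

1/4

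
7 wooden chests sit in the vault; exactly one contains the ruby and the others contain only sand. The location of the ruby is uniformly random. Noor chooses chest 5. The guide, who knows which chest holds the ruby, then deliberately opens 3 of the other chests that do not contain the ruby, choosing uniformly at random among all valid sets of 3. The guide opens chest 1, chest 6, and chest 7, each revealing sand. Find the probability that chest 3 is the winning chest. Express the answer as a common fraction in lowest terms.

Apply Bayes' rule, conditioning on where the ruby actually is.
If it is in any of chests 1, 6, and 7 (prior 1/7 each): that chest was opened and seen not to hold the prize — ruled out; weight (1/7)·0 = 0 each.
If it is in any of chests 2, 3, and 4 (prior 1/7 each): the guide has 10 equally likely choices, so probability 1/10; weight (1/7)·(1/10) = 1/70 each.
If it is in chest 5 (prior 1/7): the guide has 20 equally likely choices, so probability 1/20; weight (1/7)·(1/20) = 1/140.
The weights sum to 1/20.
So P(the ruby in chest 3 | the guide opened chest 1, chest 6, and chest 7) = (1/70) / (1/20) = 2/7.

2/7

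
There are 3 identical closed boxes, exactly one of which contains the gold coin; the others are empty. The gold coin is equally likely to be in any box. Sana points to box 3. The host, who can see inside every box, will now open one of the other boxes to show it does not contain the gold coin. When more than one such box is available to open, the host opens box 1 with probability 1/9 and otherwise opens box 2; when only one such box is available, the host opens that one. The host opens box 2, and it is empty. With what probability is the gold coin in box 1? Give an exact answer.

9/17

Apply Bayes' rule, conditioning on where the gold coin actually is.
If it is in box 1 (prior 1/3): only box 2 is available, probability 1; weight (1/3)·1 = 1/3.
If it is in box 2 (prior 1/3): the host opened box 2, so this case is ruled out; weight (1/3)·0 = 0.
If it is in box 3 (prior 1/3): box 1 is available but not opened, probability 8/9; weight (1/3)·(8/9) = 8/27.
The weights sum to 17/27.
So P(the gold coin in box 1 | the host opened box 2) = (1/3) / (17/27) = 9/17.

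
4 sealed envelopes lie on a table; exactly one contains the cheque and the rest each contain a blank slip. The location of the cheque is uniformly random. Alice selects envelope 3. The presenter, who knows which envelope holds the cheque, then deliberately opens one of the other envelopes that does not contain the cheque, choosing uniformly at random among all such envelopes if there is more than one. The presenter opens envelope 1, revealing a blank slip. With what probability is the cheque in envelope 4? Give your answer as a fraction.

Consider each possible location of the cheque in turn.
If it is in envelope 1 (prior 1/4): the presenter opened envelope 1, so this case is ruled out; weight (1/4)·0 = 0.
If it is in either of envelopes 2 and 4 (prior 1/4 each): the presenter has 2 equally likely choices, so probability 1/2; weight (1/4)·(1/2) = 1/8 each.
If it is in envelope 3 (prior 1/4): the presenter has 3 equally likely choices, so probability 1/3; weight (1/4)·(1/3) = 1/12.
The weights sum to 1/3.
So P(the cheque in envelope 4 | the presenter opened envelope 1) = (1/8) / (1/3) = 3/8.

3/8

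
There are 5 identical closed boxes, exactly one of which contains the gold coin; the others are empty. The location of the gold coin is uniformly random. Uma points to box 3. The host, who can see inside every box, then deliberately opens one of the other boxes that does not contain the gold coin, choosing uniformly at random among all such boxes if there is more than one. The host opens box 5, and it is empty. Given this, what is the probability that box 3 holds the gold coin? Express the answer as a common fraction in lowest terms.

Condition on the true location of the gold coin.
If it is in any of boxes 1, 2, and 4 (prior 1/5 each): the host has 3 equally likely choices, so probability 1/3; weight (1/5)·(1/3) = 1/15 each.
If it is in box 3 (prior 1/5): the host has 4 equally likely choices, so probability 1/4; weight (1/5)·(1/4) = 1/20.
If it is in box 5 (prior 1/5): the host opened box 5, so this case is ruled out; weight (1/5)·0 = 0.
The weights sum to 1/4.
So P(the gold coin in box 3 | the host opened box 5) = (1/20) / (1/4) = 1/5.

1/5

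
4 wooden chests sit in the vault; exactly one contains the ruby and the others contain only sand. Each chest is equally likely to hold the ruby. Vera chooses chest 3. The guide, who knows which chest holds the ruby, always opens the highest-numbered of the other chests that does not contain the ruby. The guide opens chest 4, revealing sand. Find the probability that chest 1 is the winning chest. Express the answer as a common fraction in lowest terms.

Consider each possible location of the ruby in turn.
If it is in any of chests 1, 2, and 3 (prior 1/4 each): chest 4 is the highest-numbered option available, probability 1; weight (1/4)·1 = 1/4 each.
If it is in chest 4 (prior 1/4): the guide opened chest 4, so this case is ruled out; weight (1/4)·0 = 0.
The weights sum to 3/4.
So P(the ruby in chest 1 | the guide opened chest 4) = (1/4) / (3/4) = 1/3.

1/3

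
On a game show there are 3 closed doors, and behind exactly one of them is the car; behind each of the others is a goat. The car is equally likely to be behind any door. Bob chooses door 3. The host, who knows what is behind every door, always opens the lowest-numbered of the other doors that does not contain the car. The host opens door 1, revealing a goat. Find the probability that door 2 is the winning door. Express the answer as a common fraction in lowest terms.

Condition on the true location of the car.
If it is behind door 1 (prior 1/3): the host opened door 1, so this case is ruled out; weight (1/3)·0 = 0.
If it is behind either of doors 2 and 3 (prior 1/3 each): door 1 is the lowest-numbered option available, probability 1; weight (1/3)·1 = 1/3 each.
The weights sum to 2/3.
So P(the car behind door 2 | the host opened door 1) = (1/3) / (2/3) = 1/2.

1/2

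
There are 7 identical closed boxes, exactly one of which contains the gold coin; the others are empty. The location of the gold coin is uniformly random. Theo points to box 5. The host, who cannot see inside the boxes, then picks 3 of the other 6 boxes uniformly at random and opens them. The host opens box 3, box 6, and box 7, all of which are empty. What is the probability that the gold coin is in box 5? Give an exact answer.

1/4

Because the host chose which boxes to open without knowing where the gold coin is, the choice is independent of the prize location. Learning that none of the 3 opened boxes holds the gold coin simply rules out those 3 locations and leaves the remaining 4 boxes still equally likely by symmetry.
So P(the gold coin in box 5) = 1/4.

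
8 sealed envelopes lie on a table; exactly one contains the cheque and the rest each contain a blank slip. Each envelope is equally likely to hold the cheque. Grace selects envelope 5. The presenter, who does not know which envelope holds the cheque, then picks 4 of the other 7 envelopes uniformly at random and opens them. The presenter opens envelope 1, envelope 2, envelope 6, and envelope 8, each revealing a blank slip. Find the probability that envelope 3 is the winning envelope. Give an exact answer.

Apply Bayes' rule, conditioning on where the cheque actually is.
If it is in any of envelopes 1, 2, 6, and 8 (prior 1/8 each): that envelope was opened and seen not to hold the prize — ruled out; weight (1/8)·0 = 0 each.
If it is in any of envelopes 3, 4, 5, and 7 (prior 1/8 each): the presenter picks exactly this set with probability 1/35 regardless, and none is the prize; weight (1/8)·(1/35) = 1/280 each.
The weights sum to 1/70.
So P(the cheque in envelope 3 | the presenter opened envelope 1, envelope 2, envelope 6, and envelope 8) = (1/280) / (1/70) = 1/4.

1/4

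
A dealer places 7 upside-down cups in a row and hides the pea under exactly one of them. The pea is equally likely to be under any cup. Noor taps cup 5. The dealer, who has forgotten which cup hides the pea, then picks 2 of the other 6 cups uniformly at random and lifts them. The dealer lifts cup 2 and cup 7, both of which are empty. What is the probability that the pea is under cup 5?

Because the dealer chose which cups to lift without knowing where the pea is, the choice is independent of the prize location. Learning that none of the 2 opened cups holds the pea simply rules out those 2 locations and leaves the remaining 5 cups still equally likely by symmetry.
So P(the pea under cup 5) = 1/5.

1/5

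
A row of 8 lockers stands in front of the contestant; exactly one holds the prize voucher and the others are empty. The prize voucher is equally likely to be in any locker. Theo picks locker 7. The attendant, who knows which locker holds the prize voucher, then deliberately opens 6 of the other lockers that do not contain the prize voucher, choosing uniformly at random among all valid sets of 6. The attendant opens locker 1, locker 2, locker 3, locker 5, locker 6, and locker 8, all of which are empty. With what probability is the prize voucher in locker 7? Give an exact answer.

1/8

Apply Bayes' rule, conditioning on where the prize voucher actually is.
If it is in any of lockers 1, 2, 3, 5, 6, and 8 (prior 1/8 each): that locker was opened and seen not to hold the prize — ruled out; weight (1/8)·0 = 0 each.
If it is in locker 4 (prior 1/8): the attendant has no choice, probability 1; weight (1/8)·1 = 1/8.
If it is in locker 7 (prior 1/8): the attendant has 7 equally likely choices, so probability 1/7; weight (1/8)·(1/7) = 1/56.
The weights sum to 1/7.
So P(the prize voucher in locker 7 | the attendant opened locker 1, locker 2, locker 3, locker 5, locker 6, and locker 8) = (1/56) / (1/7) = 1/8.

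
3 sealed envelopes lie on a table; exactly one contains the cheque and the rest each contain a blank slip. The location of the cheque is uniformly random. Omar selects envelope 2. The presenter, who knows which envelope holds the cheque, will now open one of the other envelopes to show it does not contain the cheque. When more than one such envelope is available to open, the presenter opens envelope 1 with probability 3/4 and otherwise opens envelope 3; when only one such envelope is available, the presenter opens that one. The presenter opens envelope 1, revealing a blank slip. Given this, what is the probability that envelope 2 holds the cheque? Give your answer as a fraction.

3/7

Apply Bayes' rule, conditioning on where the cheque actually is.
If it is in envelope 1 (prior 1/3): the presenter opened envelope 1, so this case is ruled out; weight (1/3)·0 = 0.
If it is in envelope 2 (prior 1/3): envelope 1 is available, opened with probability 3/4; weight (1/3)·(3/4) = 1/4.
If it is in envelope 3 (prior 1/3): only envelope 1 is available, probability 1; weight (1/3)·1 = 1/3.
The weights sum to 7/12.
So P(the cheque in envelope 2 | the presenter opened envelope 1) = (1/4) / (7/12) = 3/7.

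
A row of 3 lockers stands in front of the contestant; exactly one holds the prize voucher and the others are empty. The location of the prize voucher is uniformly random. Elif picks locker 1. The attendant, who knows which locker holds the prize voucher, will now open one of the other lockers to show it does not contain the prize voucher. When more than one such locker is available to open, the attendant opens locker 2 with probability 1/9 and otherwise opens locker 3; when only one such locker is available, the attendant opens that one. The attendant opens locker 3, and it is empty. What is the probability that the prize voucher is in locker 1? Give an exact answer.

Condition on the true location of the prize voucher.
If it is in locker 1 (prior 1/3): locker 2 is available but not opened, probability 8/9; weight (1/3)·(8/9) = 8/27.
If it is in locker 2 (prior 1/3): only locker 3 is available, probability 1; weight (1/3)·1 = 1/3.
If it is in locker 3 (prior 1/3): the attendant opened locker 3, so this case is ruled out; weight (1/3)·0 = 0.
The weights sum to 17/27.
So P(the prize voucher in locker 1 | the attendant opened locker 3) = (8/27) / (17/27) = 8/17.

8/17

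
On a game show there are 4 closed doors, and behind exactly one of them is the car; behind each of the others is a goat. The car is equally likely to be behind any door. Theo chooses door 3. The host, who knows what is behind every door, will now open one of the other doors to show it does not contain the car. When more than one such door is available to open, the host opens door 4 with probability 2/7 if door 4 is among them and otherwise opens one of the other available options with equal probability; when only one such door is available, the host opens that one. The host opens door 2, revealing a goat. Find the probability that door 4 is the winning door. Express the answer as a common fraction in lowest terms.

Condition on the true location of the car.
If it is behind door 1 (prior 1/4): door 4 is available but not opened, probability 5/7; weight (1/4)·(5/7) = 5/28.
If it is behind door 2 (prior 1/4): the host opened door 2, so this case is ruled out; weight (1/4)·0 = 0.
If it is behind door 3 (prior 1/4): door 4 is available but not opened; door 2 gets probability (1 − 2/7)/2 = 5/14; weight (1/4)·(5/14) = 5/56.
If it is behind door 4 (prior 1/4): door 4 holds the prize so is unavailable; the host chooses uniformly among the 2 others, probability 1/2; weight (1/4)·(1/2) = 1/8.
The weights sum to 11/28.
So P(the car behind door 4 | the host opened door 2) = (1/8) / (11/28) = 7/22.

7/22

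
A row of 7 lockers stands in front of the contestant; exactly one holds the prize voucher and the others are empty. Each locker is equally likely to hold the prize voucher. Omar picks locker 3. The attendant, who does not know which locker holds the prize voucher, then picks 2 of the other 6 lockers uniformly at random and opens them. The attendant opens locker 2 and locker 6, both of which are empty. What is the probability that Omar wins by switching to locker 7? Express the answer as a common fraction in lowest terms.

Because the attendant chose which lockers to open without knowing where the prize voucher is, the choice is independent of the prize location. Learning that none of the 2 opened lockers holds the prize voucher simply rules out those 2 locations and leaves the remaining 5 lockers still equally likely by symmetry.
So P(the prize voucher in locker 7) = 1/5.

1/5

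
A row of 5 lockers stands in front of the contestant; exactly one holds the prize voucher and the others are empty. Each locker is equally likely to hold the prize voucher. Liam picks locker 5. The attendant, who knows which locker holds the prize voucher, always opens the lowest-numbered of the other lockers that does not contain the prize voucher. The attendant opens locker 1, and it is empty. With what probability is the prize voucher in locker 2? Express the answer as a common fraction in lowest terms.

Condition on the true location of the prize voucher.
If it is in locker 1 (prior 1/5): the attendant opened locker 1, so this case is ruled out; weight (1/5)·0 = 0.
If it is in any of lockers 2, 3, 4, and 5 (prior 1/5 each): locker 1 is the lowest-numbered option available, probability 1; weight (1/5)·1 = 1/5 each.
The weights sum to 4/5.
So P(the prize voucher in locker 2 | the attendant opened locker 1) = (1/5) / (4/5) = 1/4.

1/4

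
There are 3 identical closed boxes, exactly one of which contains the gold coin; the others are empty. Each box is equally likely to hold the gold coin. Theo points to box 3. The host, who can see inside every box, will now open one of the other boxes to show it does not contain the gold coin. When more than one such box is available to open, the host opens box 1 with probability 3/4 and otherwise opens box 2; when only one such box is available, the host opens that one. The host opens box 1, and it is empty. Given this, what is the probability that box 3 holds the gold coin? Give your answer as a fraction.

3/7

Condition on the true location of the gold coin.
If it is in box 1 (prior 1/3): the host opened box 1, so this case is ruled out; weight (1/3)·0 = 0.
If it is in box 2 (prior 1/3): only box 1 is available, probability 1; weight (1/3)·1 = 1/3.
If it is in box 3 (prior 1/3): box 1 is available, opened with probability 3/4; weight (1/3)·(3/4) = 1/4.
The weights sum to 7/12.
So P(the gold coin in box 3 | the host opened box 1) = (1/4) / (7/12) = 3/7.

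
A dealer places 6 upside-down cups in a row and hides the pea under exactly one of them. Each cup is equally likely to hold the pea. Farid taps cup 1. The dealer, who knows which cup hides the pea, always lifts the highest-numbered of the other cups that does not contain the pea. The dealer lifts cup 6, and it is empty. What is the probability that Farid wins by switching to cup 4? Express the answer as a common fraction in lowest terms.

Condition on the true location of the pea.
If it is under any of cups 1, 2, 3, 4, and 5 (prior 1/6 each): cup 6 is the highest-numbered option available, probability 1; weight (1/6)·1 = 1/6 each.
If it is under cup 6 (prior 1/6): the dealer opened cup 6, so this case is ruled out; weight (1/6)·0 = 0.
The weights sum to 5/6.
So P(the pea under cup 4 | the dealer opened cup 6) = (1/6) / (5/6) = 1/5.

1/5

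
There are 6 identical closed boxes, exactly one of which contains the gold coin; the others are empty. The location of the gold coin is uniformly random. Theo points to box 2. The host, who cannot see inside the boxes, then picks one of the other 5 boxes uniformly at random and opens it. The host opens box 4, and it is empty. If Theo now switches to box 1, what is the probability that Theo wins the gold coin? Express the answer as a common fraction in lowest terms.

1/5

Because the host chose which box to open without knowing where the gold coin is, the choice is independent of the prize location. Learning that box 4 does not hold the gold coin simply rules out that one location and leaves the remaining 5 boxes still equally likely by symmetry.
So P(the gold coin in box 1) = 1/5.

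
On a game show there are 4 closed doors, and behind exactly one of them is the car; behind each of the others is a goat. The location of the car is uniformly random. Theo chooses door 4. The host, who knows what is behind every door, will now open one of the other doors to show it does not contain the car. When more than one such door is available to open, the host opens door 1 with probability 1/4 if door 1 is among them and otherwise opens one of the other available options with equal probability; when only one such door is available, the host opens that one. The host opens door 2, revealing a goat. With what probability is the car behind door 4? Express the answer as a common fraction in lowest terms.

3/13

Consider each possible location of the car in turn.
If it is behind door 1 (prior 1/4): door 1 holds the prize so is unavailable; the host chooses uniformly among the 2 others, probability 1/2; weight (1/4)·(1/2) = 1/8.
If it is behind door 2 (prior 1/4): the host opened door 2, so this case is ruled out; weight (1/4)·0 = 0.
If it is behind door 3 (prior 1/4): door 1 is available but not opened, probability 3/4; weight (1/4)·(3/4) = 3/16.
If it is behind door 4 (prior 1/4): door 1 is available but not opened; door 2 gets probability (1 − 1/4)/2 = 3/8; weight (1/4)·(3/8) = 3/32.
The weights sum to 13/32.
So P(the car behind door 4 | the host opened door 2) = (3/32) / (13/32) = 3/13.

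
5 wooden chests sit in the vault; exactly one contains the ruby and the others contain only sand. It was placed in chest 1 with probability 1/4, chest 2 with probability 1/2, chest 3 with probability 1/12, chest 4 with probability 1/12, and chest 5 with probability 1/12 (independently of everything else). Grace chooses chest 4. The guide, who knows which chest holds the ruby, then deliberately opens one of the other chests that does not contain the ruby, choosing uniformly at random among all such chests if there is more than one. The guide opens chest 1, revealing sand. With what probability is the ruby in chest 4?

Apply Bayes' rule, conditioning on where the ruby actually is.
If it is in chest 1 (prior 1/4): the guide opened chest 1, so this case is ruled out; weight (1/4)·0 = 0.
If it is in chest 2 (prior 1/2): the guide has 3 equally likely choices, so probability 1/3; weight (1/2)·(1/3) = 1/6.
If it is in either of chests 3 and 5 (prior 1/12 each): the guide has 3 equally likely choices, so probability 1/3; weight (1/12)·(1/3) = 1/36 each.
If it is in chest 4 (prior 1/12): the guide has 4 equally likely choices, so probability 1/4; weight (1/12)·(1/4) = 1/48.
The weights sum to 35/144.
So P(the ruby in chest 4 | the guide opened chest 1) = (1/48) / (35/144) = 3/35.

3/35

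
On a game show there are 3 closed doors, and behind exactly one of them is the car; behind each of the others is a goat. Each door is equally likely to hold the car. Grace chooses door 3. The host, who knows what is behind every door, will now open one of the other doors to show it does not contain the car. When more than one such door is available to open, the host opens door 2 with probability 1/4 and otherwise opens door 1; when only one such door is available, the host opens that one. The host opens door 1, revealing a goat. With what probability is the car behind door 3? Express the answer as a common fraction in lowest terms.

3/7

Consider each possible location of the car in turn.
If it is behind door 1 (prior 1/3): the host opened door 1, so this case is ruled out; weight (1/3)·0 = 0.
If it is behind door 2 (prior 1/3): only door 1 is available, probability 1; weight (1/3)·1 = 1/3.
If it is behind door 3 (prior 1/3): door 2 is available but not opened, probability 3/4; weight (1/3)·(3/4) = 1/4.
The weights sum to 7/12.
So P(the car behind door 3 | the host opened door 1) = (1/4) / (7/12) = 3/7.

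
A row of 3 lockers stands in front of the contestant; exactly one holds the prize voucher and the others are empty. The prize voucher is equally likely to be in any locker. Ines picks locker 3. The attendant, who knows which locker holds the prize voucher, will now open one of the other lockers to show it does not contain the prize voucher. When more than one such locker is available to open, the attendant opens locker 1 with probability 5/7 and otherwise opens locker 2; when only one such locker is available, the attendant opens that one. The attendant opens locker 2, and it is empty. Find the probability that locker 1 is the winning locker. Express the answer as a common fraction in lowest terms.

7/9

Consider each possible location of the prize voucher in turn.
If it is in locker 1 (prior 1/3): only locker 2 is available, probability 1; weight (1/3)·1 = 1/3.
If it is in locker 2 (prior 1/3): the attendant opened locker 2, so this case is ruled out; weight (1/3)·0 = 0.
If it is in locker 3 (prior 1/3): locker 1 is available but not opened, probability 2/7; weight (1/3)·(2/7) = 2/21.
The weights sum to 3/7.
So P(the prize voucher in locker 1 | the attendant opened locker 2) = (1/3) / (3/7) = 7/9.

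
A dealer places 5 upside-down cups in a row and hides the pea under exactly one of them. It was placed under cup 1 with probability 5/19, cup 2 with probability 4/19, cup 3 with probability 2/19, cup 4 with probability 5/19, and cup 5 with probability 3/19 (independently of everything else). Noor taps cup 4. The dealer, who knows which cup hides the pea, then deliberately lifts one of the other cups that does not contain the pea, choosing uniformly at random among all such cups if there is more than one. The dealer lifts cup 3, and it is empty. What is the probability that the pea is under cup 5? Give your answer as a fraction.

Apply Bayes' rule, conditioning on where the pea actually is.
If it is under cup 1 (prior 5/19): the dealer has 3 equally likely choices, so probability 1/3; weight (5/19)·(1/3) = 5/57.
If it is under cup 2 (prior 4/19): the dealer has 3 equally likely choices, so probability 1/3; weight (4/19)·(1/3) = 4/57.
If it is under cup 3 (prior 2/19): the dealer opened cup 3, so this case is ruled out; weight (2/19)·0 = 0.
If it is under cup 4 (prior 5/19): the dealer has 4 equally likely choices, so probability 1/4; weight (5/19)·(1/4) = 5/76.
If it is under cup 5 (prior 3/19): the dealer has 3 equally likely choices, so probability 1/3; weight (3/19)·(1/3) = 1/19.
The weights sum to 21/76.
So P(the pea under cup 5 | the dealer opened cup 3) = (1/19) / (21/76) = 4/21.

4/21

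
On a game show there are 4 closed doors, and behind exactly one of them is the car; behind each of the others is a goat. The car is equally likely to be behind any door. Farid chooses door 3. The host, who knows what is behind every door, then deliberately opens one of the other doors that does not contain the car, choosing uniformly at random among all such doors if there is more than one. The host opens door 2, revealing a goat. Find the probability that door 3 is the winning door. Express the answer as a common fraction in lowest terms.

Apply Bayes' rule, conditioning on where the car actually is.
If it is behind either of doors 1 and 4 (prior 1/4 each): the host has 2 equally likely choices, so probability 1/2; weight (1/4)·(1/2) = 1/8 each.
If it is behind door 2 (prior 1/4): the host opened door 2, so this case is ruled out; weight (1/4)·0 = 0.
If it is behind door 3 (prior 1/4): the host has 3 equally likely choices, so probability 1/3; weight (1/4)·(1/3) = 1/12.
The weights sum to 1/3.
So P(the car behind door 3 | the host opened door 2) = (1/12) / (1/3) = 1/4.

1/4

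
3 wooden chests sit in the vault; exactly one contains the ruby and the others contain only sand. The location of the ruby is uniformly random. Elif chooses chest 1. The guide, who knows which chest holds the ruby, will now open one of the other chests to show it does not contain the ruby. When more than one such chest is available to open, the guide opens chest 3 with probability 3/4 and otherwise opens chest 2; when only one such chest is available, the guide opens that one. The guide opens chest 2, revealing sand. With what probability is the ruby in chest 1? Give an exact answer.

Consider each possible location of the ruby in turn.
If it is in chest 1 (prior 1/3): chest 3 is available but not opened, probability 1/4; weight (1/3)·(1/4) = 1/12.
If it is in chest 2 (prior 1/3): the guide opened chest 2, so this case is ruled out; weight (1/3)·0 = 0.
If it is in chest 3 (prior 1/3): only chest 2 is available, probability 1; weight (1/3)·1 = 1/3.
The weights sum to 5/12.
So P(the ruby in chest 1 | the guide opened chest 2) = (1/12) / (5/12) = 1/5.

1/5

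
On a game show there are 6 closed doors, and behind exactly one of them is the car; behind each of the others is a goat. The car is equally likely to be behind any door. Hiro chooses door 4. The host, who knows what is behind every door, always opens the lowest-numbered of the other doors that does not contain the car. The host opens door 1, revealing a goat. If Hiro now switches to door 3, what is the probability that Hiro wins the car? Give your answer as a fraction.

1/5

Consider each possible location of the car in turn.
If it is behind door 1 (prior 1/6): the host opened door 1, so this case is ruled out; weight (1/6)·0 = 0.
If it is behind any of doors 2, 3, 4, 5, and 6 (prior 1/6 each): door 1 is the lowest-numbered option available, probability 1; weight (1/6)·1 = 1/6 each.
The weights sum to 5/6.
So P(the car behind door 3 | the host opened door 1) = (1/6) / (5/6) = 1/5.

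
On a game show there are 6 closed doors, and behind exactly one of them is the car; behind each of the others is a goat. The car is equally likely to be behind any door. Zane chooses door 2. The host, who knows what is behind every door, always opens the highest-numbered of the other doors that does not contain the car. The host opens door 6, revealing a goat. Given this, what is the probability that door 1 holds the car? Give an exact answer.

1/5

Consider each possible location of the car in turn.
If it is behind any of doors 1, 2, 3, 4, and 5 (prior 1/6 each): door 6 is the highest-numbered option available, probability 1; weight (1/6)·1 = 1/6 each.
If it is behind door 6 (prior 1/6): the host opened door 6, so this case is ruled out; weight (1/6)·0 = 0.
The weights sum to 5/6.
So P(the car behind door 1 | the host opened door 6) = (1/6) / (5/6) = 1/5.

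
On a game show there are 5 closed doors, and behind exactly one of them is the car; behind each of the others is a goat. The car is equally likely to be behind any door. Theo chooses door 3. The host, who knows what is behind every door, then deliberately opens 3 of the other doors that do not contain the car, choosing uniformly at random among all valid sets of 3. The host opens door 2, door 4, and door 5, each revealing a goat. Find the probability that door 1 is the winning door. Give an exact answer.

4/5

Condition on the true location of the car.
If it is behind door 1 (prior 1/5): the host has no choice, probability 1; weight (1/5)·1 = 1/5.
If it is behind any of doors 2, 4, and 5 (prior 1/5 each): that door was opened and seen not to hold the prize — ruled out; weight (1/5)·0 = 0 each.
If it is behind door 3 (prior 1/5): the host has 4 equally likely choices, so probability 1/4; weight (1/5)·(1/4) = 1/20.
The weights sum to 1/4.
So P(the car behind door 1 | the host opened door 2, door 4, and door 5) = (1/5) / (1/4) = 4/5.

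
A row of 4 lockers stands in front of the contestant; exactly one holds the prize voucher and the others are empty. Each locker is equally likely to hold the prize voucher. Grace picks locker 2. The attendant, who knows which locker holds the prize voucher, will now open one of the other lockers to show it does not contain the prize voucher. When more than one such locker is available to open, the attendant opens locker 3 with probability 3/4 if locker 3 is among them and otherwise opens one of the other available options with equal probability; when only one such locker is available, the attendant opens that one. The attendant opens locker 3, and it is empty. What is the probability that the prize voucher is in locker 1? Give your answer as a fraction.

1/3

Condition on the true location of the prize voucher.
If it is in any of lockers 1, 2, and 4 (prior 1/4 each): locker 3 is available, opened with probability 3/4; weight (1/4)·(3/4) = 3/16 each.
If it is in locker 3 (prior 1/4): the attendant opened locker 3, so this case is ruled out; weight (1/4)·0 = 0.
The weights sum to 9/16.
So P(the prize voucher in locker 1 | the attendant opened locker 3) = (3/16) / (9/16) = 1/3.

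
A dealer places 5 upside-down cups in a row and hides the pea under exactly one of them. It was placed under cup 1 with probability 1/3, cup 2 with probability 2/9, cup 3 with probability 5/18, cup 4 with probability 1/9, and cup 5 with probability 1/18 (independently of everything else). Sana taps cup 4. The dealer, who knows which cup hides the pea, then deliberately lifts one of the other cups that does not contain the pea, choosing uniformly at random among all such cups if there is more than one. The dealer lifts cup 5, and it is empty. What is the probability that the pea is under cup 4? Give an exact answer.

Apply Bayes' rule, conditioning on where the pea actually is.
If it is under cup 1 (prior 1/3): the dealer has 3 equally likely choices, so probability 1/3; weight (1/3)·(1/3) = 1/9.
If it is under cup 2 (prior 2/9): the dealer has 3 equally likely choices, so probability 1/3; weight (2/9)·(1/3) = 2/27.
If it is under cup 3 (prior 5/18): the dealer has 3 equally likely choices, so probability 1/3; weight (5/18)·(1/3) = 5/54.
If it is under cup 4 (prior 1/9): the dealer has 4 equally likely choices, so probability 1/4; weight (1/9)·(1/4) = 1/36.
If it is under cup 5 (prior 1/18): the dealer opened cup 5, so this case is ruled out; weight (1/18)·0 = 0.
The weights sum to 11/36.
So P(the pea under cup 4 | the dealer opened cup 5) = (1/36) / (11/36) = 1/11.

1/11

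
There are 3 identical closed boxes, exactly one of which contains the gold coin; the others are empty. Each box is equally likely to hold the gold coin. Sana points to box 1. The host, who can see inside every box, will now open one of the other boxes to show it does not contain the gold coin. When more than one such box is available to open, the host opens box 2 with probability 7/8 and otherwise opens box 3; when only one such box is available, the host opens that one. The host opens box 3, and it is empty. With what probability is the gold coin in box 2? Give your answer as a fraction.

8/9

Consider each possible location of the gold coin in turn.
If it is in box 1 (prior 1/3): box 2 is available but not opened, probability 1/8; weight (1/3)·(1/8) = 1/24.
If it is in box 2 (prior 1/3): only box 3 is available, probability 1; weight (1/3)·1 = 1/3.
If it is in box 3 (prior 1/3): the host opened box 3, so this case is ruled out; weight (1/3)·0 = 0.
The weights sum to 3/8.
So P(the gold coin in box 2 | the host opened box 3) = (1/3) / (3/8) = 8/9.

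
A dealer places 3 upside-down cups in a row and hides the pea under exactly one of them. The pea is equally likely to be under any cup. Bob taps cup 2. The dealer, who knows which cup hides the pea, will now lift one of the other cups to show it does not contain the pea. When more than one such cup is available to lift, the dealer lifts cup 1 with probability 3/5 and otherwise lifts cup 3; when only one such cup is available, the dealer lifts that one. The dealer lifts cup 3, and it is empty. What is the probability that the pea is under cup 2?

2/7

Consider each possible location of the pea in turn.
If it is under cup 1 (prior 1/3): only cup 3 is available, probability 1; weight (1/3)·1 = 1/3.
If it is under cup 2 (prior 1/3): cup 1 is available but not opened, probability 2/5; weight (1/3)·(2/5) = 2/15.
If it is under cup 3 (prior 1/3): the dealer opened cup 3, so this case is ruled out; weight (1/3)·0 = 0.
The weights sum to 7/15.
So P(the pea under cup 2 | the dealer opened cup 3) = (2/15) / (7/15) = 2/7.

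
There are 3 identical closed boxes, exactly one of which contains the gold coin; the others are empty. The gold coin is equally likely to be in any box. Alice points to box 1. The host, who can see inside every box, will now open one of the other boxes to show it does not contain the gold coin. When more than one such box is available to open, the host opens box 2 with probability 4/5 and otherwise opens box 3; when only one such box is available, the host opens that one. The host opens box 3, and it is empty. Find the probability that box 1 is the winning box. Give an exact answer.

Apply Bayes' rule, conditioning on where the gold coin actually is.
If it is in box 1 (prior 1/3): box 2 is available but not opened, probability 1/5; weight (1/3)·(1/5) = 1/15.
If it is in box 2 (prior 1/3): only box 3 is available, probability 1; weight (1/3)·1 = 1/3.
If it is in box 3 (prior 1/3): the host opened box 3, so this case is ruled out; weight (1/3)·0 = 0.
The weights sum to 2/5.
So P(the gold coin in box 1 | the host opened box 3) = (1/15) / (2/5) = 1/6.

1/6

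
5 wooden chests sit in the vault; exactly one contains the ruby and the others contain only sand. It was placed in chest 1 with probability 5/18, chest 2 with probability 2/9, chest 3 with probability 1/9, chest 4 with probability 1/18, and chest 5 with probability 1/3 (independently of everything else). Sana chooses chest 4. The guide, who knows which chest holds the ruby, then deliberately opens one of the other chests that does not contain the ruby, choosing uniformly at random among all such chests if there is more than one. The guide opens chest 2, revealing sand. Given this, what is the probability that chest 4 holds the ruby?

Consider each possible location of the ruby in turn.
If it is in chest 1 (prior 5/18): the guide has 3 equally likely choices, so probability 1/3; weight (5/18)·(1/3) = 5/54.
If it is in chest 2 (prior 2/9): the guide opened chest 2, so this case is ruled out; weight (2/9)·0 = 0.
If it is in chest 3 (prior 1/9): the guide has 3 equally likely choices, so probability 1/3; weight (1/9)·(1/3) = 1/27.
If it is in chest 4 (prior 1/18): the guide has 4 equally likely choices, so probability 1/4; weight (1/18)·(1/4) = 1/72.
If it is in chest 5 (prior 1/3): the guide has 3 equally likely choices, so probability 1/3; weight (1/3)·(1/3) = 1/9.
The weights sum to 55/216.
So P(the ruby in chest 4 | the guide opened chest 2) = (1/72) / (55/216) = 3/55.

3/55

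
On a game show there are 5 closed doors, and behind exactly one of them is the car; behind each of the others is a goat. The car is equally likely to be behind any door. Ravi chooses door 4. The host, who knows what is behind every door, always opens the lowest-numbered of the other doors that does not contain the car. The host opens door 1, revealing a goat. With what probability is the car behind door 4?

1/4

Apply Bayes' rule, conditioning on where the car actually is.
If it is behind door 1 (prior 1/5): the host opened door 1, so this case is ruled out; weight (1/5)·0 = 0.
If it is behind any of doors 2, 3, 4, and 5 (prior 1/5 each): door 1 is the lowest-numbered option available, probability 1; weight (1/5)·1 = 1/5 each.
The weights sum to 4/5.
So P(the car behind door 4 | the host opened door 1) = (1/5) / (4/5) = 1/4.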